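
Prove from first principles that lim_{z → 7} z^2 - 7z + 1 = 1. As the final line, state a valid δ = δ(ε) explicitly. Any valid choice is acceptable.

δ = min(1, ε/8)

Suppose ε > 0. We want δ > 0 such that 0 < |z − 7| < δ implies |(z^2 - 7z + 1) − 1| < ε.
(z^2 - 7z + 1) − 1 = z^2 - 7z = (z − 7)(z).
So |(z^2 - 7z + 1) − 1| = |z − 7|·|z|.
Assume first that |z − 7| < 1, so |z| < 8. Then |z| ≤ 8 = 8.
Hence |(z^2 - 7z + 1) − 1| ≤ 8|z − 7| < ε provided |z − 7| < ε/8.
Choosing δ = min(1, ε/8) ensures both conditions, hence |(z^2 - 7z + 1) − 1| < ε.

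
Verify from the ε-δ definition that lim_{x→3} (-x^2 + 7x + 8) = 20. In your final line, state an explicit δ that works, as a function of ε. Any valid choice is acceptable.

δ = min(1, ε/8)

Let ε > 0. We want δ > 0 such that 0 < |x − 3| < δ implies |(-x^2 + 7x + 8) − 20| < ε.
(-x^2 + 7x + 8) − 20 = -x^2 + 7x - 12 = (x − 3)(-x + 4).
So |(-x^2 + 7x + 8) − 20| = |x − 3|·|-x + 4|.
Require δ ≤ 1. Then |x − 3| < 1 gives |x| < 4, and by the triangle inequality |-x + 4| ≤ 4 + 4 = 8.
Hence |(-x^2 + 7x + 8) − 20| ≤ 8|x − 3| < ε provided |x − 3| < ε/8.
Choosing δ = min(1, ε/8) ensures both conditions, hence |(-x^2 + 7x + 8) − 20| < ε.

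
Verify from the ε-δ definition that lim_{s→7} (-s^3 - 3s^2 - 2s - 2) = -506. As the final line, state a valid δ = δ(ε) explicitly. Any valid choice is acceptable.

δ = min(2, ε/243)

Let ε > 0 be given. We want δ > 0 such that 0 < |s − 7| < δ implies |(-s^3 - 3s^2 - 2s - 2) + 506| < ε.
(-s^3 - 3s^2 - 2s - 2) + 506 = -s^3 - 3s^2 - 2s + 504 = (s − 7)(-s^2 - 10s - 72).
So |(-s^3 - 3s^2 - 2s - 2) + 506| = |s − 7|·|-s^2 - 10s - 72|.
Assume first that |s − 7| < 2, so |s| < 9. Then |-s^2 - 10s - 72| ≤ 9^2 + 10·9 + 72 = 243.
Hence |(-s^3 - 3s^2 - 2s - 2) + 506| ≤ 243|s − 7| < ε provided |s − 7| < ε/243.
Take δ = min(2, ε/243). Then 0 < |s − 7| < δ gives both |s − 7| < 2 and |s − 7| < ε/243, so |(-s^3 - 3s^2 - 2s - 2) + 506| < ε.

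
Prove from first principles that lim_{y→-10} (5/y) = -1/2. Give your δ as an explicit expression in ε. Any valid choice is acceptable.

Let ε > 0 be given. We seek δ > 0 such that 0 < |y + 10| < δ implies |5/y + 1/2| < ε.
|5/y + 1/2| = 5·|-10 − y|/(10·|y|) = 5|y + 10|/(10|y|).
Restrict δ ≤ 5. Then |y + 10| < 5 gives |y| > 5, so 10|y| > 50.
Then |5/y + 1/2| < 5|y + 10|/50, which is < ε when |y + 10| < 10ε.
Take δ = min(5, 10ε). Then 0 < |y + 10| < δ gives both |y + 10| < 5 and |y + 10| < 10ε, so |5/y + 1/2| < ε.

δ = min(5, 10ε)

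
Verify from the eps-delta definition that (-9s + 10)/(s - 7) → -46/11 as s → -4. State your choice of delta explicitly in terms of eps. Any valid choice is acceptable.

Let eps > 0. We want delta > 0 with 0 < |s + 4| < delta ⇒ |(-9s + 10)/(s - 7) + 46/11| < eps.
Combining over a common denominator, (-9s + 10)/(s - 7) + 46/11 = [(-9s + 10)·(-11) − 46·(s - 7)] / [(-11)·(s - 7)] = 53(s + 4) / ((-11)(s - 7)).
So |(-9s + 10)/(s - 7) + 46/11| = 53|s + 4| / (11·|s − 7|).
Require delta ≤ 11/2, so |s − 7| ≥ |-11| − |s + 4| > 11 − 11/2 = 11/2.
Hence |(-9s + 10)/(s - 7) + 46/11| < 53|s + 4|/(11·(11/2)) = (106/121)|s + 4|, which is < eps once |s + 4| < (121/106)eps.
Take delta = min(11/2, (121/106)eps). Then 0 < |s + 4| < delta forces both bounds, so |(-9s + 10)/(s - 7) + 46/11| < eps.

delta = min(11/2, (121/106)eps)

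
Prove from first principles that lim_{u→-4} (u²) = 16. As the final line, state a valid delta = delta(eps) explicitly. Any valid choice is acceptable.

delta = min(1, eps/9)

Fix eps > 0. We seek delta > 0 with 0 < |u + 4| < delta ⇒ |u² − 16| < eps.
Factor: u² − 16 = (u + 4)(u - 4), so |u² − 16| = |u + 4|·|u - 4|.
Restrict delta ≤ 1. Then |u + 4| < 1 gives |u| < 5, so by the triangle inequality |u - 4| ≤ 5 + 4 = 9.
Hence |u² − 16| ≤ 9|u + 4|, which is < eps once |u + 4| < eps/9.
Take delta = min(1, eps/9). If 0 < |u + 4| < delta then both bounds hold and |u² − 16| ≤ 9|u + 4| < 9·(eps/9) = eps.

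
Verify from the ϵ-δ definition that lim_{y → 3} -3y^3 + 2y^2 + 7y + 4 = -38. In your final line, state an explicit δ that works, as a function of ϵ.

δ = min(2, ϵ/124)

Fix ϵ > 0. We want δ > 0 such that 0 < |y − 3| < δ implies |(-3y^3 + 2y^2 + 7y + 4) + 38| < ϵ.
(-3y^3 + 2y^2 + 7y + 4) + 38 = -3y^3 + 2y^2 + 7y + 42 = (y − 3)(-3y^2 - 7y - 14).
So |(-3y^3 + 2y^2 + 7y + 4) + 38| = |y − 3|·|-3y^2 - 7y - 14|.
Require δ ≤ 2. Then |y − 3| < 2 gives |y| < 5, and by the triangle inequality |-3y^2 - 7y - 14| ≤ 3·5^2 + 7·5 + 14 = 124.
Hence |(-3y^3 + 2y^2 + 7y + 4) + 38| ≤ 124|y − 3| < ϵ provided |y − 3| < ϵ/124.
Choosing δ = min(2, ϵ/124) ensures both conditions, hence |(-3y^3 + 2y^2 + 7y + 4) + 38| < ϵ.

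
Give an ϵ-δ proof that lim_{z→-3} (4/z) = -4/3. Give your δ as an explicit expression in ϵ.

δ = min(3/2, (9/8)ϵ)

Let ϵ > 0. We seek δ > 0 such that 0 < |z + 3| < δ implies |4/z + 4/3| < ϵ.
|4/z + 4/3| = 4·|-3 − z|/(3·|z|) = 4|z + 3|/(3|z|).
Restrict δ ≤ 3/2. Then |z + 3| < 3/2 gives |z| > 3/2, so 3|z| > 9/2.
Then |4/z + 4/3| < 4|z + 3|/(9/2), which is < ϵ when |z + 3| < (9/8)ϵ.
Take δ = min(3/2, (9/8)ϵ). Then 0 < |z + 3| < δ gives both |z + 3| < 3/2 and |z + 3| < (9/8)ϵ, so |4/z + 4/3| < ϵ.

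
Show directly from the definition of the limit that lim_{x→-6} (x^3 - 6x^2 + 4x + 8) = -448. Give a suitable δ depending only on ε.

Let ε > 0. We want δ > 0 such that 0 < |x + 6| < δ implies |(x^3 - 6x^2 + 4x + 8) + 448| < ε.
(x^3 - 6x^2 + 4x + 8) + 448 = x^3 - 6x^2 + 4x + 456 = (x + 6)(x^2 - 12x + 76).
So |(x^3 - 6x^2 + 4x + 8) + 448| = |x + 6|·|x^2 - 12x + 76|.
Require δ ≤ 2. Then |x + 6| < 2 gives |x| < 8, and by the triangle inequality |x^2 - 12x + 76| ≤ 8^2 + 12·8 + 76 = 236.
Hence |(x^3 - 6x^2 + 4x + 8) + 448| ≤ 236|x + 6| < ε provided |x + 6| < ε/236.
Choosing δ = min(2, ε/236) ensures both conditions, hence |(x^3 - 6x^2 + 4x + 8) + 448| < ε.

δ = min(2, ε/236)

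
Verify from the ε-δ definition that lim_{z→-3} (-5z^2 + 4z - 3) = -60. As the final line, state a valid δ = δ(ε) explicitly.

δ = min(2, ε/44)

Suppose ε > 0. We want δ > 0 such that 0 < |z + 3| < δ implies |(-5z^2 + 4z - 3) + 60| < ε.
(-5z^2 + 4z - 3) + 60 = -5z^2 + 4z + 57 = (z + 3)(-5z + 19).
So |(-5z^2 + 4z - 3) + 60| = |z + 3|·|-5z + 19|.
Assume first that |z + 3| < 2, so |z| < 5. Then |-5z + 19| ≤ 5·5 + 19 = 44.
Hence |(-5z^2 + 4z - 3) + 60| ≤ 44|z + 3| < ε provided |z + 3| < ε/44.
Take δ = min(2, ε/44). Then 0 < |z + 3| < δ gives both |z + 3| < 2 and |z + 3| < ε/44, so |(-5z^2 + 4z - 3) + 60| < ε.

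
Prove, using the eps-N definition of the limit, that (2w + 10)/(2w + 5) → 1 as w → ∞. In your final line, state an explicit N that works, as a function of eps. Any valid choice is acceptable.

N = (5/2)/eps

Let eps > 0 be given. We seek N > 0 such that w > N implies |(2w + 10)/(2w + 5) − 1| < eps.
(2w + 10)/(2w + 5) − 1 = (2(2w + 10) − 2(2w + 5)) / (2(2w + 5)) = 10/(2(2w + 5)).
For w > 0 we have 2w + 5 > 2w, so |(2w + 10)/(2w + 5) − 1| = 10/(2(2w + 5)) < 10/(2·2w) = (5/2)/w.
Thus |(2w + 10)/(2w + 5) − 1| < eps whenever w > (5/2)/eps.
Take N = (5/2)/eps. If w > N then |(2w + 10)/(2w + 5) − 1| < (5/2)/w < eps.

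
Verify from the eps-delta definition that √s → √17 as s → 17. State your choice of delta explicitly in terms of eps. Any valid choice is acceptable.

delta = min(17, √17·eps)

Let eps > 0. We want delta > 0 such that 0 < |s − 17| < delta implies |√s − √17| < eps.
Multiplying by the conjugate, |√s − √17| = |s − 17|/(√s + √17).
Restrict delta ≤ 17 so that |s − 17| < 17 forces s > 0, and then √s + √17 > √17.
Hence |√s − √17| < |s − 17|/√17, which is < eps once |s − 17| < √17·eps.
Take delta = min(17, √17·eps). If 0 < |s − 17| < delta then s > 0 and |√s − √17| < |s − 17|/√17 < eps.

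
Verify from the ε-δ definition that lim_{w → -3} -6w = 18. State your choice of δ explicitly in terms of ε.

δ = ε/6

Let ε > 0 be given. We need δ > 0 so that 0 < |w + 3| < δ implies |(-6w) − 18| < ε.
Since (-6w) − 18 = -6(w + 3), we have |(-6w) − 18| = 6|w + 3|.
So 6|w + 3| < ε exactly when |w + 3| < ε/6.
Choosing δ = ε/6 gives |(-6w) − 18| = 6|w + 3| < ε whenever |w + 3| < δ.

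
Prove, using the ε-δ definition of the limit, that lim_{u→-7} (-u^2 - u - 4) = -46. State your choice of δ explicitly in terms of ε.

δ = min(1, ε/14)

Let ε > 0 be given. We want δ > 0 such that 0 < |u + 7| < δ implies |(-u^2 - u - 4) + 46| < ε.
(-u^2 - u - 4) + 46 = -u^2 - u + 42 = (u + 7)(-u + 6).
So |(-u^2 - u - 4) + 46| = |u + 7|·|-u + 6|.
Require δ ≤ 1. Then |u + 7| < 1 gives |u| < 8, and by the triangle inequality |-u + 6| ≤ 8 + 6 = 14.
Hence |(-u^2 - u - 4) + 46| ≤ 14|u + 7| < ε provided |u + 7| < ε/14.
Choosing δ = min(1, ε/14) ensures both conditions, hence |(-u^2 - u - 4) + 46| < ε.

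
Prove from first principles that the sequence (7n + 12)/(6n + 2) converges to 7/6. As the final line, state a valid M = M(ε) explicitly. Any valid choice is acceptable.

M = (29/18)/ε

Suppose ε > 0. For n ≥ 1, |(7n + 12)/(6n + 2) − (7/6)| = |58|/(6(6n + 2)) = 58/(6(6n + 2)).
Since 6n + 2 ≥ 6n for n ≥ 1, this is ≤ 58/(6·6n) = (29/18)/n.
So |(7n + 12)/(6n + 2) − (7/6)| < ε whenever n > (29/18)/ε.
Take M = (29/18)/ε. If n > M then |(7n + 12)/(6n + 2) − (7/6)| ≤ (29/18)/n < ε.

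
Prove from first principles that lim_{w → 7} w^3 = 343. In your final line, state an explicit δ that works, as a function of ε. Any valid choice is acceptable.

Let ε > 0. We seek δ > 0 with 0 < |w − 7| < δ ⇒ |w^3 − 343| < ε.
Factor: w^3 − 343 = (w − 7)(w^2 + 7w + 49), so |w^3 − 343| = |w − 7|·|w^2 + 7w + 49|.
Impose δ ≤ 1 so that |w| < 8; then |w^2 + 7w + 49| ≤ 169.
Hence |w^3 − 343| ≤ 169|w − 7|, which is < ε once |w − 7| < ε/169.
Take δ = min(1, ε/169). If 0 < |w − 7| < δ then both bounds hold and |w^3 − 343| ≤ 169|w − 7| < 169·(ε/169) = ε.

δ = min(1, ε/169)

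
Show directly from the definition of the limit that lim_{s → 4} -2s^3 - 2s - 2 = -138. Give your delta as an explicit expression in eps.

delta = min(1, eps/124)

Fix eps > 0. We want delta > 0 such that 0 < |s − 4| < delta implies |(-2s^3 - 2s - 2) + 138| < eps.
(-2s^3 - 2s - 2) + 138 = -2s^3 - 2s + 136 = (s − 4)(-2s^2 - 8s - 34).
So |(-2s^3 - 2s - 2) + 138| = |s − 4|·|-2s^2 - 8s - 34|.
Require delta ≤ 1. Then |s − 4| < 1 gives |s| < 5, and by the triangle inequality |-2s^2 - 8s - 34| ≤ 2·5^2 + 8·5 + 34 = 124.
Hence |(-2s^3 - 2s - 2) + 138| ≤ 124|s − 4| < eps provided |s − 4| < eps/124.
Choosing delta = min(1, eps/124) ensures both conditions, hence |(-2s^3 - 2s - 2) + 138| < eps.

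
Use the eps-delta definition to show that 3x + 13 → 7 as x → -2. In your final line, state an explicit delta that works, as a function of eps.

delta = eps/3

Suppose eps > 0. We need delta > 0 so that 0 < |x + 2| < delta implies |(3x + 13) − 7| < eps.
|(3x + 13) − 7| = |3x + 6| = 3|x + 2|.
So 3|x + 2| < eps exactly when |x + 2| < eps/3.
Choosing delta = eps/3 gives |(3x + 13) − 7| = 3|x + 2| < eps whenever |x + 2| < delta.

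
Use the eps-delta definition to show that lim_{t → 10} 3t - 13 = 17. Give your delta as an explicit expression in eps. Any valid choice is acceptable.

delta = eps/3

Fix eps > 0. We need delta > 0 so that 0 < |t − 10| < delta implies |(3t - 13) − 17| < eps.
Since (3t - 13) − 17 = 3(t − 10), we have |(3t - 13) − 17| = 3|t − 10|.
Thus it suffices that |t − 10| < eps/3.
Take delta = eps/3. If 0 < |t − 10| < delta then |(3t - 13) − 17| = 3|t − 10| < 3·(eps/3) = eps.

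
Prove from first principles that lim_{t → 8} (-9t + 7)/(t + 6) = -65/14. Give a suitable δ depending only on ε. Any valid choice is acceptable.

δ = min(7, (98/61)ε)

Let ε > 0 be given. We want δ > 0 with 0 < |t − 8| < δ ⇒ |(-9t + 7)/(t + 6) + 65/14| < ε.
Combining over a common denominator, (-9t + 7)/(t + 6) + 65/14 = [(-9t + 7)·14 − (-65)·(t + 6)] / [14·(t + 6)] = -61(t − 8) / (14(t + 6)).
So |(-9t + 7)/(t + 6) + 65/14| = 61|t − 8| / (14·|t + 6|).
Require δ ≤ 7, so |t + 6| ≥ |14| − |t − 8| > 14 − 7 = 7.
Hence |(-9t + 7)/(t + 6) + 65/14| < 61|t − 8|/(14·7) = (61/98)|t − 8|, which is < ε once |t − 8| < (98/61)ε.
Take δ = min(7, (98/61)ε). Then 0 < |t − 8| < δ forces both bounds, so |(-9t + 7)/(t + 6) + 65/14| < ε.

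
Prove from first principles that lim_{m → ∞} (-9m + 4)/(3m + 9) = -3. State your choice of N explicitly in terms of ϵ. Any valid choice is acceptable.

Suppose ϵ > 0. For m ≥ 1, |(-9m + 4)/(3m + 9) + 3| = |93|/(3(3m + 9)) = 93/(3(3m + 9)).
Since 3m + 9 ≥ 3m for m ≥ 1, this is ≤ 93/(3·3m) = (31/3)/m.
So |(-9m + 4)/(3m + 9) + 3| < ϵ whenever m > (31/3)/ϵ.
Take N = (31/3)/ϵ. If m > N then |(-9m + 4)/(3m + 9) + 3| ≤ (31/3)/m < ϵ.

N = (31/3)/ϵ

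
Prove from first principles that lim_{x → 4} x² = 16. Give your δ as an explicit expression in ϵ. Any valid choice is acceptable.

δ = min(1, ϵ/9)

Suppose ϵ > 0. We seek δ > 0 with 0 < |x − 4| < δ ⇒ |x² − 16| < ϵ.
Factor: x² − 16 = (x − 4)(x + 4), so |x² − 16| = |x − 4|·|x + 4|.
Restrict δ ≤ 1. Then |x − 4| < 1 gives |x| < 5, so by the triangle inequality |x + 4| ≤ 5 + 4 = 9.
Hence |x² − 16| ≤ 9|x − 4|, which is < ϵ once |x − 4| < ϵ/9.
Take δ = min(1, ϵ/9). If 0 < |x − 4| < δ then both bounds hold and |x² − 16| ≤ 9|x − 4| < 9·(ϵ/9) = ϵ.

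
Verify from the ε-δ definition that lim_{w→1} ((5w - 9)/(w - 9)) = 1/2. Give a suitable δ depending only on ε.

Let ε > 0. We want δ > 0 with 0 < |w − 1| < δ ⇒ |(5w - 9)/(w - 9) − (1/2)| < ε.
Combining over a common denominator, (5w - 9)/(w - 9) − (1/2) = [(5w - 9)·(-8) − (-4)·(w - 9)] / [(-8)·(w - 9)] = -36(w − 1) / ((-8)(w - 9)).
So |(5w - 9)/(w - 9) − (1/2)| = 36|w − 1| / (8·|w − 9|).
Require δ ≤ 4, so |w − 9| ≥ |-8| − |w − 1| > 8 − 4 = 4.
Hence |(5w - 9)/(w - 9) − (1/2)| < 36|w − 1|/(8·4) = (9/8)|w − 1|, which is < ε once |w − 1| < (8/9)ε.
Take δ = min(4, (8/9)ε). Then 0 < |w − 1| < δ forces both bounds, so |(5w - 9)/(w - 9) − (1/2)| < ε.

δ = min(4, (8/9)ε)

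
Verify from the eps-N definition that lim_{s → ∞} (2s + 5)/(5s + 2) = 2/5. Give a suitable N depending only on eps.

N = (21/25)/eps

Let eps > 0 be given. We seek N > 0 such that s > N implies |(2s + 5)/(5s + 2) − (2/5)| < eps.
(2s + 5)/(5s + 2) − (2/5) = (5(2s + 5) − 2(5s + 2)) / (5(5s + 2)) = 21/(5(5s + 2)).
For s > 0 we have 5s + 2 > 5s, so |(2s + 5)/(5s + 2) − (2/5)| = 21/(5(5s + 2)) < 21/(5·5s) = (21/25)/s.
Thus |(2s + 5)/(5s + 2) − (2/5)| < eps whenever s > (21/25)/eps.
Take N = (21/25)/eps. If s > N then |(2s + 5)/(5s + 2) − (2/5)| < (21/25)/s < eps.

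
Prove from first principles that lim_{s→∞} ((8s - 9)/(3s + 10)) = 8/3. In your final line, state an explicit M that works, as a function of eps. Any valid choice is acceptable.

M = (107/9)/eps

Let eps > 0. We seek M > 0 such that s > M implies |(8s - 9)/(3s + 10) − (8/3)| < eps.
(8s - 9)/(3s + 10) − (8/3) = (3(8s - 9) − 8(3s + 10)) / (3(3s + 10)) = -107/(3(3s + 10)).
For s > 0 we have 3s + 10 > 3s, so |(8s - 9)/(3s + 10) − (8/3)| = 107/(3(3s + 10)) < 107/(3·3s) = (107/9)/s.
Thus |(8s - 9)/(3s + 10) − (8/3)| < eps whenever s > (107/9)/eps.
Take M = (107/9)/eps. If s > M then |(8s - 9)/(3s + 10) − (8/3)| < (107/9)/s < eps.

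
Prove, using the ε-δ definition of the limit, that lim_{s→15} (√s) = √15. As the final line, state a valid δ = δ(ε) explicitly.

δ = min(15, √15·ε)

Suppose ε > 0. We want δ > 0 such that 0 < |s − 15| < δ implies |√s − √15| < ε.
Rationalise: √s − √15 = (s − 15)/(√s + √15), so |√s − √15| = |s − 15|/(√s + √15).
Restrict δ ≤ 15 so that |s − 15| < 15 forces s > 0, and then √s + √15 > √15.
Hence |√s − √15| < |s − 15|/√15, which is < ε once |s − 15| < √15·ε.
Take δ = min(15, √15·ε). If 0 < |s − 15| < δ then s > 0 and |√s − √15| < |s − 15|/√15 < ε.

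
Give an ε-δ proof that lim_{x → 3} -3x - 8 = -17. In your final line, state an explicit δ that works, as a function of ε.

δ = ε/3

Fix ε > 0. We need δ > 0 so that 0 < |x − 3| < δ implies |(-3x - 8) + 17| < ε.
Since (-3x - 8) + 17 = -3(x − 3), we have |(-3x - 8) + 17| = 3|x − 3|.
So 3|x − 3| < ε exactly when |x − 3| < ε/3.
Take δ = ε/3. If 0 < |x − 3| < δ then |(-3x - 8) + 17| = 3|x − 3| < 3·(ε/3) = ε.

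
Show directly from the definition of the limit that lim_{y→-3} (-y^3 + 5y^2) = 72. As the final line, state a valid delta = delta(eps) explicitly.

delta = min(1, eps/72)

Suppose eps > 0. We want delta > 0 such that 0 < |y + 3| < delta implies |(-y^3 + 5y^2) − 72| < eps.
(-y^3 + 5y^2) − 72 = -y^3 + 5y^2 - 72 = (y + 3)(-y^2 + 8y - 24).
So |(-y^3 + 5y^2) − 72| = |y + 3|·|-y^2 + 8y - 24|.
Assume first that |y + 3| < 1, so |y| < 4. Then |-y^2 + 8y - 24| ≤ 4^2 + 8·4 + 24 = 72.
Hence |(-y^3 + 5y^2) − 72| ≤ 72|y + 3| < eps provided |y + 3| < eps/72.
Take delta = min(1, eps/72). Then 0 < |y + 3| < delta gives both |y + 3| < 1 and |y + 3| < eps/72, so |(-y^3 + 5y^2) − 72| < eps.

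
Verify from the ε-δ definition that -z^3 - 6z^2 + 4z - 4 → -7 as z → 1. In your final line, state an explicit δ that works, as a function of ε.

δ = min(1, ε/21)

Let ε > 0 be given. We want δ > 0 such that 0 < |z − 1| < δ implies |(-z^3 - 6z^2 + 4z - 4) + 7| < ε.
(-z^3 - 6z^2 + 4z - 4) + 7 = -z^3 - 6z^2 + 4z + 3 = (z − 1)(-z^2 - 7z - 3).
So |(-z^3 - 6z^2 + 4z - 4) + 7| = |z − 1|·|-z^2 - 7z - 3|.
Assume first that |z − 1| < 1, so |z| < 2. Then |-z^2 - 7z - 3| ≤ 2^2 + 7·2 + 3 = 21.
Hence |(-z^3 - 6z^2 + 4z - 4) + 7| ≤ 21|z − 1| < ε provided |z − 1| < ε/21.
Choosing δ = min(1, ε/21) ensures both conditions, hence |(-z^3 - 6z^2 + 4z - 4) + 7| < ε.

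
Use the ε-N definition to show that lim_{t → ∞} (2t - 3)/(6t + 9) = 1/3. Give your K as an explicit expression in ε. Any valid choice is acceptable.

K = 1/ε

Let ε > 0 be given. We seek K > 0 such that t > K implies |(2t - 3)/(6t + 9) − (1/3)| < ε.
(2t - 3)/(6t + 9) − (1/3) = (6(2t - 3) − 2(6t + 9)) / (6(6t + 9)) = -36/(6(6t + 9)).
For t > 0 we have 6t + 9 > 6t, so |(2t - 3)/(6t + 9) − (1/3)| = 36/(6(6t + 9)) < 36/(6·6t) = 1/t.
Thus |(2t - 3)/(6t + 9) − (1/3)| < ε whenever t > 1/ε.
Take K = 1/ε. If t > K then |(2t - 3)/(6t + 9) − (1/3)| < 1/t < ε.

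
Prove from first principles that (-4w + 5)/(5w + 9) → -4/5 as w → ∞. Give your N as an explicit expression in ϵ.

N = (61/25)/ϵ

Let ϵ > 0 be given. We seek N > 0 such that w > N implies |(-4w + 5)/(5w + 9) + 4/5| < ϵ.
(-4w + 5)/(5w + 9) + 4/5 = (5(-4w + 5) − (-4)(5w + 9)) / (5(5w + 9)) = 61/(5(5w + 9)).
For w > 0 we have 5w + 9 > 5w, so |(-4w + 5)/(5w + 9) + 4/5| = 61/(5(5w + 9)) < 61/(5·5w) = (61/25)/w.
Thus |(-4w + 5)/(5w + 9) + 4/5| < ϵ whenever w > (61/25)/ϵ.
Take N = (61/25)/ϵ. If w > N then |(-4w + 5)/(5w + 9) + 4/5| < (61/25)/w < ϵ.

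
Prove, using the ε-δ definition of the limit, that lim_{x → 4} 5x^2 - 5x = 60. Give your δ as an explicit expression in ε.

δ = min(2, ε/45)

Let ε > 0. We want δ > 0 such that 0 < |x − 4| < δ implies |(5x^2 - 5x) − 60| < ε.
(5x^2 - 5x) − 60 = 5x^2 - 5x - 60 = (x − 4)(5x + 15).
So |(5x^2 - 5x) − 60| = |x − 4|·|5x + 15|.
Assume first that |x − 4| < 2, so |x| < 6. Then |5x + 15| ≤ 5·6 + 15 = 45.
Hence |(5x^2 - 5x) − 60| ≤ 45|x − 4| < ε provided |x − 4| < ε/45.
Choosing δ = min(2, ε/45) ensures both conditions, hence |(5x^2 - 5x) − 60| < ε.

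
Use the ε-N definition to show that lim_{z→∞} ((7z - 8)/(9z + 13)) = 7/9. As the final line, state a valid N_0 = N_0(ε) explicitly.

N_0 = (163/81)/ε

Fix ε > 0. We seek N_0 > 0 such that z > N_0 implies |(7z - 8)/(9z + 13) − (7/9)| < ε.
(7z - 8)/(9z + 13) − (7/9) = (9(7z - 8) − 7(9z + 13)) / (9(9z + 13)) = -163/(9(9z + 13)).
For z > 0 we have 9z + 13 > 9z, so |(7z - 8)/(9z + 13) − (7/9)| = 163/(9(9z + 13)) < 163/(9·9z) = (163/81)/z.
Thus |(7z - 8)/(9z + 13) − (7/9)| < ε whenever z > (163/81)/ε.
Take N_0 = (163/81)/ε. If z > N_0 then |(7z - 8)/(9z + 13) − (7/9)| < (163/81)/z < ε.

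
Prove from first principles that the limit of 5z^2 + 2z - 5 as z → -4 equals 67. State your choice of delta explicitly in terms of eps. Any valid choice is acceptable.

Let eps > 0 be given. We want delta > 0 such that 0 < |z + 4| < delta implies |(5z^2 + 2z - 5) − 67| < eps.
(5z^2 + 2z - 5) − 67 = 5z^2 + 2z - 72 = (z + 4)(5z - 18).
So |(5z^2 + 2z - 5) − 67| = |z + 4|·|5z - 18|.
Assume first that |z + 4| < 2, so |z| < 6. Then |5z - 18| ≤ 5·6 + 18 = 48.
Hence |(5z^2 + 2z - 5) − 67| ≤ 48|z + 4| < eps provided |z + 4| < eps/48.
Choosing delta = min(2, eps/48) ensures both conditions, hence |(5z^2 + 2z - 5) − 67| < eps.

delta = min(2, eps/48)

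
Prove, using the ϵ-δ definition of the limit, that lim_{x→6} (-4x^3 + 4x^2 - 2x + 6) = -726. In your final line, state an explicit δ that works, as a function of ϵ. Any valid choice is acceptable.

δ = min(2, ϵ/538)

Suppose ϵ > 0. We want δ > 0 such that 0 < |x − 6| < δ implies |(-4x^3 + 4x^2 - 2x + 6) + 726| < ϵ.
(-4x^3 + 4x^2 - 2x + 6) + 726 = -4x^3 + 4x^2 - 2x + 732 = (x − 6)(-4x^2 - 20x - 122).
So |(-4x^3 + 4x^2 - 2x + 6) + 726| = |x − 6|·|-4x^2 - 20x - 122|.
Require δ ≤ 2. Then |x − 6| < 2 gives |x| < 8, and by the triangle inequality |-4x^2 - 20x - 122| ≤ 4·8^2 + 20·8 + 122 = 538.
Hence |(-4x^3 + 4x^2 - 2x + 6) + 726| ≤ 538|x − 6| < ϵ provided |x − 6| < ϵ/538.
Choosing δ = min(2, ϵ/538) ensures both conditions, hence |(-4x^3 + 4x^2 - 2x + 6) + 726| < ϵ.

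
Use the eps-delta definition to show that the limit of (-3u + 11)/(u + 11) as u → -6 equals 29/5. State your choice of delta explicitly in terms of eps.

delta = min(5/2, (25/88)eps)

Suppose eps > 0. We want delta > 0 with 0 < |u + 6| < delta ⇒ |(-3u + 11)/(u + 11) − (29/5)| < eps.
Combining over a common denominator, (-3u + 11)/(u + 11) − (29/5) = [(-3u + 11)·5 − 29·(u + 11)] / [5·(u + 11)] = -44(u + 6) / (5(u + 11)).
So |(-3u + 11)/(u + 11) − (29/5)| = 44|u + 6| / (5·|u + 11|).
Restrict delta ≤ 5/2. Then |u + 6| < 5/2 gives |u + 11| = |(u + 6) + 5| ≥ 5 − 5/2 = 5/2.
Hence |(-3u + 11)/(u + 11) − (29/5)| < 44|u + 6|/(5·(5/2)) = (88/25)|u + 6|, which is < eps once |u + 6| < (25/88)eps.
Take delta = min(5/2, (25/88)eps). Then 0 < |u + 6| < delta forces both bounds, so |(-3u + 11)/(u + 11) − (29/5)| < eps.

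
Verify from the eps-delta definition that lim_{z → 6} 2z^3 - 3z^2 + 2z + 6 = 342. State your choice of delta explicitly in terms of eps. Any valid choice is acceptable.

delta = min(1, eps/217)

Let eps > 0 be given. We want delta > 0 such that 0 < |z − 6| < delta implies |(2z^3 - 3z^2 + 2z + 6) − 342| < eps.
(2z^3 - 3z^2 + 2z + 6) − 342 = 2z^3 - 3z^2 + 2z - 336 = (z − 6)(2z^2 + 9z + 56).
So |(2z^3 - 3z^2 + 2z + 6) − 342| = |z − 6|·|2z^2 + 9z + 56|.
Assume first that |z − 6| < 1, so |z| < 7. Then |2z^2 + 9z + 56| ≤ 2·7^2 + 9·7 + 56 = 217.
Hence |(2z^3 - 3z^2 + 2z + 6) − 342| ≤ 217|z − 6| < eps provided |z − 6| < eps/217.
Choosing delta = min(1, eps/217) ensures both conditions, hence |(2z^3 - 3z^2 + 2z + 6) − 342| < eps.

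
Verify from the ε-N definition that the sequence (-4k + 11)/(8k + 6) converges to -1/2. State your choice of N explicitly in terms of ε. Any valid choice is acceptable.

Suppose ε > 0. For k ≥ 1, |(-4k + 11)/(8k + 6) + 1/2| = |112|/(8(8k + 6)) = 112/(8(8k + 6)).
Since 8k + 6 ≥ 8k for k ≥ 1, this is ≤ 112/(8·8k) = (7/4)/k.
So |(-4k + 11)/(8k + 6) + 1/2| < ε whenever k > (7/4)/ε.
Take N = (7/4)/ε. If k > N then |(-4k + 11)/(8k + 6) + 1/2| ≤ (7/4)/k < ε.

N = (7/4)/ε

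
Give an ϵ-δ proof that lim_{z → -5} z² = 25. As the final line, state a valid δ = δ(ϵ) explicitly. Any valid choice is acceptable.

δ = min(2, ϵ/12)

Suppose ϵ > 0. We seek δ > 0 with 0 < |z + 5| < δ ⇒ |z² − 25| < ϵ.
Factor: z² − 25 = (z + 5)(z - 5), so |z² − 25| = |z + 5|·|z - 5|.
Restrict δ ≤ 2. Then |z + 5| < 2 gives |z| < 7, so by the triangle inequality |z - 5| ≤ 7 + 5 = 12.
Hence |z² − 25| ≤ 12|z + 5|, which is < ϵ once |z + 5| < ϵ/12.
Take δ = min(2, ϵ/12). If 0 < |z + 5| < δ then both bounds hold and |z² − 25| ≤ 12|z + 5| < 12·(ϵ/12) = ϵ.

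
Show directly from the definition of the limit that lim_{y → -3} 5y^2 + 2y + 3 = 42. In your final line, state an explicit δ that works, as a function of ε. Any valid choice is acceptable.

δ = min(1, ε/33)

Let ε > 0 be given. We want δ > 0 such that 0 < |y + 3| < δ implies |(5y^2 + 2y + 3) − 42| < ε.
(5y^2 + 2y + 3) − 42 = 5y^2 + 2y - 39 = (y + 3)(5y - 13).
So |(5y^2 + 2y + 3) − 42| = |y + 3|·|5y - 13|.
Assume first that |y + 3| < 1, so |y| < 4. Then |5y - 13| ≤ 5·4 + 13 = 33.
Hence |(5y^2 + 2y + 3) − 42| ≤ 33|y + 3| < ε provided |y + 3| < ε/33.
Choosing δ = min(1, ε/33) ensures both conditions, hence |(5y^2 + 2y + 3) − 42| < ε.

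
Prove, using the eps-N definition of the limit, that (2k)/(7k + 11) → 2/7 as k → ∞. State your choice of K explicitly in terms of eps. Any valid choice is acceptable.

K = (22/49)/eps

Suppose eps > 0. For k ≥ 1, |(2k)/(7k + 11) − (2/7)| = |-22|/(7(7k + 11)) = 22/(7(7k + 11)).
Since 7k + 11 ≥ 7k for k ≥ 1, this is ≤ 22/(7·7k) = (22/49)/k.
So |(2k)/(7k + 11) − (2/7)| < eps whenever k > (22/49)/eps.
Take K = (22/49)/eps. If k > K then |(2k)/(7k + 11) − (2/7)| ≤ (22/49)/k < eps.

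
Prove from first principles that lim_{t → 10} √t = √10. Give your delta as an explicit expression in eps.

delta = min(10, √10·eps)

Let eps > 0. We want delta > 0 such that 0 < |t − 10| < delta implies |√t − √10| < eps.
Multiplying by the conjugate, |√t − √10| = |t − 10|/(√t + √10).
Restrict delta ≤ 10 so that |t − 10| < 10 forces t > 0, and then √t + √10 > √10.
Hence |√t − √10| < |t − 10|/√10, which is < eps once |t − 10| < √10·eps.
Take delta = min(10, √10·eps). If 0 < |t − 10| < delta then t > 0 and |√t − √10| < |t − 10|/√10 < eps.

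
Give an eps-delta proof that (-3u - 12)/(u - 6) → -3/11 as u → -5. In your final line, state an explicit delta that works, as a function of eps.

delta = min(11/2, (121/60)eps)

Let eps > 0 be given. We want delta > 0 with 0 < |u + 5| < delta ⇒ |(-3u - 12)/(u - 6) + 3/11| < eps.
Combining over a common denominator, (-3u - 12)/(u - 6) + 3/11 = [(-3u - 12)·(-11) − 3·(u - 6)] / [(-11)·(u - 6)] = 30(u + 5) / ((-11)(u - 6)).
So |(-3u - 12)/(u - 6) + 3/11| = 30|u + 5| / (11·|u − 6|).
Restrict delta ≤ 11/2. Then |u + 5| < 11/2 gives |u − 6| = |(u + 5) + (-11)| ≥ 11 − 11/2 = 11/2.
Hence |(-3u - 12)/(u - 6) + 3/11| < 30|u + 5|/(11·(11/2)) = (60/121)|u + 5|, which is < eps once |u + 5| < (121/60)eps.
Take delta = min(11/2, (121/60)eps). Then 0 < |u + 5| < delta forces both bounds, so |(-3u - 12)/(u - 6) + 3/11| < eps.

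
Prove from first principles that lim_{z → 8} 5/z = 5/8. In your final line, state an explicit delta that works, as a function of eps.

Let eps > 0. We seek delta > 0 such that 0 < |z − 8| < delta implies |5/z − (5/8)| < eps.
|5/z − (5/8)| = 5·|8 − z|/(8·|z|) = 5|z − 8|/(8|z|).
Require delta ≤ 4 so that |z| > 8 − 4 = 4, hence 8|z| > 32.
Then |5/z − (5/8)| < 5|z − 8|/32, which is < eps when |z − 8| < (32/5)eps.
Take delta = min(4, (32/5)eps). Then 0 < |z − 8| < delta gives both |z − 8| < 4 and |z − 8| < (32/5)eps, so |5/z − (5/8)| < eps.

delta = min(4, (32/5)eps)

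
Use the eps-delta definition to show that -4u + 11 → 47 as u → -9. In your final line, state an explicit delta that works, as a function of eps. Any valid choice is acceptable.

delta = eps/4

Fix eps > 0. We need delta > 0 so that 0 < |u + 9| < delta implies |(-4u + 11) − 47| < eps.
|(-4u + 11) − 47| = |-4u - 36| = 4|u + 9|.
So 4|u + 9| < eps exactly when |u + 9| < eps/4.
Take delta = eps/4. If 0 < |u + 9| < delta then |(-4u + 11) − 47| = 4|u + 9| < 4·(eps/4) = eps.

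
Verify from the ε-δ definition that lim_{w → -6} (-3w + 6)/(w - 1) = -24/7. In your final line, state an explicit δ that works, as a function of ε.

Fix ε > 0. We want δ > 0 with 0 < |w + 6| < δ ⇒ |(-3w + 6)/(w - 1) + 24/7| < ε.
Combining over a common denominator, (-3w + 6)/(w - 1) + 24/7 = [(-3w + 6)·(-7) − 24·(w - 1)] / [(-7)·(w - 1)] = -3(w + 6) / ((-7)(w - 1)).
So |(-3w + 6)/(w - 1) + 24/7| = 3|w + 6| / (7·|w − 1|).
Require δ ≤ 7/2, so |w − 1| ≥ |-7| − |w + 6| > 7 − 7/2 = 7/2.
Hence |(-3w + 6)/(w - 1) + 24/7| < 3|w + 6|/(7·(7/2)) = (6/49)|w + 6|, which is < ε once |w + 6| < (49/6)ε.
Take δ = min(7/2, (49/6)ε). Then 0 < |w + 6| < δ forces both bounds, so |(-3w + 6)/(w - 1) + 24/7| < ε.

δ = min(7/2, (49/6)ε)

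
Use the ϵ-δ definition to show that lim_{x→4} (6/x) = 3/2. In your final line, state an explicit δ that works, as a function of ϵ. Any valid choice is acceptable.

Let ϵ > 0. We seek δ > 0 such that 0 < |x − 4| < δ implies |6/x − (3/2)| < ϵ.
|6/x − (3/2)| = 6·|4 − x|/(4·|x|) = 6|x − 4|/(4|x|).
Require δ ≤ 2 so that |x| > 4 − 2 = 2, hence 4|x| > 8.
Then |6/x − (3/2)| < 6|x − 4|/8, which is < ϵ when |x − 4| < (4/3)ϵ.
Take δ = min(2, (4/3)ϵ). Then 0 < |x − 4| < δ gives both |x − 4| < 2 and |x − 4| < (4/3)ϵ, so |6/x − (3/2)| < ϵ.

δ = min(2, (4/3)ϵ)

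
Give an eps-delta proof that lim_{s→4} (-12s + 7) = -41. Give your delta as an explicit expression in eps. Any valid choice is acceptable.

Suppose eps > 0. We need delta > 0 so that 0 < |s − 4| < delta implies |(-12s + 7) + 41| < eps.
Since (-12s + 7) + 41 = -12(s − 4), we have |(-12s + 7) + 41| = 12|s − 4|.
Thus it suffices that |s − 4| < eps/12.
Choosing delta = eps/12 gives |(-12s + 7) + 41| = 12|s − 4| < eps whenever |s − 4| < delta.

delta = eps/12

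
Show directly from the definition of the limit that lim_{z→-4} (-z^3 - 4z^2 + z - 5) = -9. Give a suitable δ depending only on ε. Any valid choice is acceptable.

Fix ε > 0. We want δ > 0 such that 0 < |z + 4| < δ implies |(-z^3 - 4z^2 + z - 5) + 9| < ε.
(-z^3 - 4z^2 + z - 5) + 9 = -z^3 - 4z^2 + z + 4 = (z + 4)(-z^2 + 1).
So |(-z^3 - 4z^2 + z - 5) + 9| = |z + 4|·|-z^2 + 1|.
Require δ ≤ 1. Then |z + 4| < 1 gives |z| < 5, and by the triangle inequality |-z^2 + 1| ≤ 5^2 + 1 = 26.
Hence |(-z^3 - 4z^2 + z - 5) + 9| ≤ 26|z + 4| < ε provided |z + 4| < ε/26.
Take δ = min(1, ε/26). Then 0 < |z + 4| < δ gives both |z + 4| < 1 and |z + 4| < ε/26, so |(-z^3 - 4z^2 + z - 5) + 9| < ε.

δ = min(1, ε/26)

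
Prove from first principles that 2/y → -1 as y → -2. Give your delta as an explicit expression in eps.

delta = min(1, eps)

Fix eps > 0. We seek delta > 0 such that 0 < |y + 2| < delta implies |2/y + 1| < eps.
|2/y + 1| = 2·|-2 − y|/(2·|y|) = 2|y + 2|/(2|y|).
Require delta ≤ 1 so that |y| > 2 − 1 = 1, hence 2|y| > 2.
Then |2/y + 1| < 2|y + 2|/2, which is < eps when |y + 2| < eps.
Take delta = min(1, eps). Then 0 < |y + 2| < delta gives both |y + 2| < 1 and |y + 2| < eps, so |2/y + 1| < eps.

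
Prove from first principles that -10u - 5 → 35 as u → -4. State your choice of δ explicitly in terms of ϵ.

Let ϵ > 0 be given. We need δ > 0 so that 0 < |u + 4| < δ implies |(-10u - 5) − 35| < ϵ.
|(-10u - 5) − 35| = |-10u - 40| = 10|u + 4|.
So 10|u + 4| < ϵ exactly when |u + 4| < ϵ/10.
Choosing δ = ϵ/10 gives |(-10u - 5) − 35| = 10|u + 4| < ϵ whenever |u + 4| < δ.

δ = ϵ/10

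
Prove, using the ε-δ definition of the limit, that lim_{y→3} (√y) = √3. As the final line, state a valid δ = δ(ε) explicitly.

δ = min(3, √3·ε)

Let ε > 0 be given. We want δ > 0 such that 0 < |y − 3| < δ implies |√y − √3| < ε.
Multiplying by the conjugate, |√y − √3| = |y − 3|/(√y + √3).
Restrict δ ≤ 3 so that |y − 3| < 3 forces y > 0, and then √y + √3 > √3.
Hence |√y − √3| < |y − 3|/√3, which is < ε once |y − 3| < √3·ε.
Take δ = min(3, √3·ε). If 0 < |y − 3| < δ then y > 0 and |√y − √3| < |y − 3|/√3 < ε.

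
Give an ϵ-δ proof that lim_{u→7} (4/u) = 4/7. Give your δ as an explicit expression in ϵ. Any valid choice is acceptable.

δ = min(7/2, (49/8)ϵ)

Fix ϵ > 0. We seek δ > 0 such that 0 < |u − 7| < δ implies |4/u − (4/7)| < ϵ.
|4/u − (4/7)| = 4·|7 − u|/(7·|u|) = 4|u − 7|/(7|u|).
Restrict δ ≤ 7/2. Then |u − 7| < 7/2 gives |u| > 7/2, so 7|u| > 49/2.
Then |4/u − (4/7)| < 4|u − 7|/(49/2), which is < ϵ when |u − 7| < (49/8)ϵ.
Take δ = min(7/2, (49/8)ϵ). Then 0 < |u − 7| < δ gives both |u − 7| < 7/2 and |u − 7| < (49/8)ϵ, so |4/u − (4/7)| < ϵ.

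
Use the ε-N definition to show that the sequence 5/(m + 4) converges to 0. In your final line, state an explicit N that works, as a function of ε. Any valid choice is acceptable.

N = 5/ε

Let ε > 0. For m ≥ 1, |5/(m + 4) − 0| = 5/(m + 4) ≤ 5/m.
We need 5/m < ε, i.e. m > 5/ε.
Take N = 5/ε. If m > N then |5/(m + 4)| ≤ 5/m < ε.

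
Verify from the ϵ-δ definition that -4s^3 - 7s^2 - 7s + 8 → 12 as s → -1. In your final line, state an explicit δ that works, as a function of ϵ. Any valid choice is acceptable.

δ = min(1, ϵ/26)

Let ϵ > 0 be given. We want δ > 0 such that 0 < |s + 1| < δ implies |(-4s^3 - 7s^2 - 7s + 8) − 12| < ϵ.
(-4s^3 - 7s^2 - 7s + 8) − 12 = -4s^3 - 7s^2 - 7s - 4 = (s + 1)(-4s^2 - 3s - 4).
So |(-4s^3 - 7s^2 - 7s + 8) − 12| = |s + 1|·|-4s^2 - 3s - 4|.
Assume first that |s + 1| < 1, so |s| < 2. Then |-4s^2 - 3s - 4| ≤ 4·2^2 + 3·2 + 4 = 26.
Hence |(-4s^3 - 7s^2 - 7s + 8) − 12| ≤ 26|s + 1| < ϵ provided |s + 1| < ϵ/26.
Choosing δ = min(1, ϵ/26) ensures both conditions, hence |(-4s^3 - 7s^2 - 7s + 8) − 12| < ϵ.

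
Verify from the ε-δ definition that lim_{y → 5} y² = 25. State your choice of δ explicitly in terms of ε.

δ = min(2, ε/12)

Suppose ε > 0. We seek δ > 0 with 0 < |y − 5| < δ ⇒ |y² − 25| < ε.
Factor: y² − 25 = (y − 5)(y + 5), so |y² − 25| = |y − 5|·|y + 5|.
Restrict δ ≤ 2. Then |y − 5| < 2 gives |y| < 7, so by the triangle inequality |y + 5| ≤ 7 + 5 = 12.
Hence |y² − 25| ≤ 12|y − 5|, which is < ε once |y − 5| < ε/12.
Take δ = min(2, ε/12). If 0 < |y − 5| < δ then both bounds hold and |y² − 25| ≤ 12|y − 5| < 12·(ε/12) = ε.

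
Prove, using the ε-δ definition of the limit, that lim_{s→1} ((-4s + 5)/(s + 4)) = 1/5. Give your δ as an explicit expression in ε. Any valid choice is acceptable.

δ = min(5/2, (25/42)ε)

Let ε > 0. We want δ > 0 with 0 < |s − 1| < δ ⇒ |(-4s + 5)/(s + 4) − (1/5)| < ε.
Combining over a common denominator, (-4s + 5)/(s + 4) − (1/5) = [(-4s + 5)·5 − 1·(s + 4)] / [5·(s + 4)] = -21(s − 1) / (5(s + 4)).
So |(-4s + 5)/(s + 4) − (1/5)| = 21|s − 1| / (5·|s + 4|).
Require δ ≤ 5/2, so |s + 4| ≥ |5| − |s − 1| > 5 − 5/2 = 5/2.
Hence |(-4s + 5)/(s + 4) − (1/5)| < 21|s − 1|/(5·(5/2)) = (42/25)|s − 1|, which is < ε once |s − 1| < (25/42)ε.
Take δ = min(5/2, (25/42)ε). Then 0 < |s − 1| < δ forces both bounds, so |(-4s + 5)/(s + 4) − (1/5)| < ε.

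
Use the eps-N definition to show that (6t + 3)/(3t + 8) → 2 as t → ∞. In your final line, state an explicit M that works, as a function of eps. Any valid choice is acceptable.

M = (13/3)/eps

Suppose eps > 0. We seek M > 0 such that t > M implies |(6t + 3)/(3t + 8) − 2| < eps.
(6t + 3)/(3t + 8) − 2 = (3(6t + 3) − 6(3t + 8)) / (3(3t + 8)) = -39/(3(3t + 8)).
For t > 0 we have 3t + 8 > 3t, so |(6t + 3)/(3t + 8) − 2| = 39/(3(3t + 8)) < 39/(3·3t) = (13/3)/t.
Thus |(6t + 3)/(3t + 8) − 2| < eps whenever t > (13/3)/eps.
Take M = (13/3)/eps. If t > M then |(6t + 3)/(3t + 8) − 2| < (13/3)/t < eps.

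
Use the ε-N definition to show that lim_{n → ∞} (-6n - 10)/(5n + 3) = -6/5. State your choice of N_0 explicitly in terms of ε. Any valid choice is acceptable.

N_0 = (32/25)/ε

Let ε > 0. For n ≥ 1, |(-6n - 10)/(5n + 3) + 6/5| = |-32|/(5(5n + 3)) = 32/(5(5n + 3)).
Since 5n + 3 ≥ 5n for n ≥ 1, this is ≤ 32/(5·5n) = (32/25)/n.
So |(-6n - 10)/(5n + 3) + 6/5| < ε whenever n > (32/25)/ε.
Take N_0 = (32/25)/ε. If n > N_0 then |(-6n - 10)/(5n + 3) + 6/5| ≤ (32/25)/n < ε.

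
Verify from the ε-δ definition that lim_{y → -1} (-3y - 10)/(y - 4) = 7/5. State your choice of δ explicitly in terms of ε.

Suppose ε > 0. We want δ > 0 with 0 < |y + 1| < δ ⇒ |(-3y - 10)/(y - 4) − (7/5)| < ε.
Combining over a common denominator, (-3y - 10)/(y - 4) − (7/5) = [(-3y - 10)·(-5) − (-7)·(y - 4)] / [(-5)·(y - 4)] = 22(y + 1) / ((-5)(y - 4)).
So |(-3y - 10)/(y - 4) − (7/5)| = 22|y + 1| / (5·|y − 4|).
Restrict δ ≤ 5/2. Then |y + 1| < 5/2 gives |y − 4| = |(y + 1) + (-5)| ≥ 5 − 5/2 = 5/2.
Hence |(-3y - 10)/(y - 4) − (7/5)| < 22|y + 1|/(5·(5/2)) = (44/25)|y + 1|, which is < ε once |y + 1| < (25/44)ε.
Take δ = min(5/2, (25/44)ε). Then 0 < |y + 1| < δ forces both bounds, so |(-3y - 10)/(y - 4) − (7/5)| < ε.

δ = min(5/2, (25/44)ε)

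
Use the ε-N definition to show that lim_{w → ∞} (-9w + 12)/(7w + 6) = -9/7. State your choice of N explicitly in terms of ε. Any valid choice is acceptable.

N = (138/49)/ε

Suppose ε > 0. We seek N > 0 such that w > N implies |(-9w + 12)/(7w + 6) + 9/7| < ε.
(-9w + 12)/(7w + 6) + 9/7 = (7(-9w + 12) − (-9)(7w + 6)) / (7(7w + 6)) = 138/(7(7w + 6)).
For w > 0 we have 7w + 6 > 7w, so |(-9w + 12)/(7w + 6) + 9/7| = 138/(7(7w + 6)) < 138/(7·7w) = (138/49)/w.
Thus |(-9w + 12)/(7w + 6) + 9/7| < ε whenever w > (138/49)/ε.
Take N = (138/49)/ε. If w > N then |(-9w + 12)/(7w + 6) + 9/7| < (138/49)/w < ε.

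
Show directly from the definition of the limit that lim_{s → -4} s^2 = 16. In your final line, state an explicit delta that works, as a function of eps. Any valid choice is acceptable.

Fix eps > 0. We seek delta > 0 with 0 < |s + 4| < delta ⇒ |s^2 − 16| < eps.
Factor: s^2 − 16 = (s + 4)(s - 4), so |s^2 − 16| = |s + 4|·|s - 4|.
Impose delta ≤ 2 so that |s| < 6; then |s - 4| ≤ 10.
Hence |s^2 − 16| ≤ 10|s + 4|, which is < eps once |s + 4| < eps/10.
Take delta = min(2, eps/10). If 0 < |s + 4| < delta then both bounds hold and |s^2 − 16| ≤ 10|s + 4| < 10·(eps/10) = eps.

delta = min(2, eps/10)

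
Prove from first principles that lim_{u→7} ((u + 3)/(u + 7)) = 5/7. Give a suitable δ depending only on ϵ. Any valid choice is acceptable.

δ = min(7, (49/2)ϵ)

Fix ϵ > 0. We want δ > 0 with 0 < |u − 7| < δ ⇒ |(u + 3)/(u + 7) − (5/7)| < ϵ.
Combining over a common denominator, (u + 3)/(u + 7) − (5/7) = [(u + 3)·14 − 10·(u + 7)] / [14·(u + 7)] = 4(u − 7) / (14(u + 7)).
So |(u + 3)/(u + 7) − (5/7)| = 4|u − 7| / (14·|u + 7|).
Require δ ≤ 7, so |u + 7| ≥ |14| − |u − 7| > 14 − 7 = 7.
Hence |(u + 3)/(u + 7) − (5/7)| < 4|u − 7|/(14·7) = (2/49)|u − 7|, which is < ϵ once |u − 7| < (49/2)ϵ.
Take δ = min(7, (49/2)ϵ). Then 0 < |u − 7| < δ forces both bounds, so |(u + 3)/(u + 7) − (5/7)| < ϵ.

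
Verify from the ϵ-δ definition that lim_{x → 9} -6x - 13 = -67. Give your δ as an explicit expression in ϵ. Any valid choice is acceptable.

δ = ϵ/6

Let ϵ > 0 be given. We need δ > 0 so that 0 < |x − 9| < δ implies |(-6x - 13) + 67| < ϵ.
|(-6x - 13) + 67| = |-6x + 54| = 6|x − 9|.
So 6|x − 9| < ϵ exactly when |x − 9| < ϵ/6.
Choosing δ = ϵ/6 gives |(-6x - 13) + 67| = 6|x − 9| < ϵ whenever |x − 9| < δ.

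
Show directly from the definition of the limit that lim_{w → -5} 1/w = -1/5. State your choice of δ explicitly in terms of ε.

Let ε > 0 be given. We seek δ > 0 such that 0 < |w + 5| < δ implies |1/w + 1/5| < ε.
|1/w + 1/5| = |-5 − w|/(5·|w|) = |w + 5|/(5|w|).
Require δ ≤ 5/2 so that |w| > 5 − 5/2 = 5/2, hence 5|w| > 25/2.
Then |1/w + 1/5| < |w + 5|/(25/2), which is < ε when |w + 5| < (25/2)ε.
Take δ = min(5/2, (25/2)ε). Then 0 < |w + 5| < δ gives both |w + 5| < 5/2 and |w + 5| < (25/2)ε, so |1/w + 1/5| < ε.

δ = min(5/2, (25/2)ε)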